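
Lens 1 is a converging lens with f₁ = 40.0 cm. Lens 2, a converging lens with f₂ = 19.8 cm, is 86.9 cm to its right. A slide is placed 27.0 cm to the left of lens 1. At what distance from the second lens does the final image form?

Lens 1: 1/d_i1 = 1/f₁ − 1/d_o1 = 1/(40.0) − 1/(27.0) = -0.01204, so d_i1 = -83.08 cm.
The intermediate image is 83.08 cm to the left of lens 1 (virtual), which is 86.9 − (-83.08) = 170.0 cm to the left of lens 2, so d_o2 = +170.0 cm.
Lens 2: 1/d_i2 = 1/f₂ − 1/d_o2 = 1/(19.8) − 1/(170.0) = 0.04462, so d_i2 = 22.4 cm.
The final image is real, 22.4 cm to the right of lens 2 (overall magnification ≈ -0.41).

22.4 cm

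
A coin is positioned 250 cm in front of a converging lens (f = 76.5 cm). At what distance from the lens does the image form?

Thin-lens equation: 1/v = 1/f − 1/u = 1/(76.50) − 1/(250) = 0.01307 − 0.004000 = 0.009072, so v = 110 cm.
The image is real, inverted and reduced, on the far side of the lens.

110 cm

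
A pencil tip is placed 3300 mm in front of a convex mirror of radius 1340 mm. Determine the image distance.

557 mm

f = R/2 = 1340/2 = 670.0 mm; for a convex mirror, f = -670.0 mm.
Mirror equation: 1/v = 1/f − 1/u = 1/(-670.0) − 1/(3300) = -0.001493 − 0.0003030 = -0.001796, so v = -557 mm.
The image is virtual, upright and reduced, behind the mirror.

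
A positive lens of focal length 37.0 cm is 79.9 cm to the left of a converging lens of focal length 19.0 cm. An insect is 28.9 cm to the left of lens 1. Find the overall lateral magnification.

m = -0.450

Lens 1: 1/d_i1 = 1/(37.0) − 1/(28.9) = -0.007575, so d_i1 = -132.0 cm; m₁ = −d_i1/d_o1 = +4.567.
d_o2 = 79.9 − (-132.0) = 211.9 cm.
Lens 2: 1/d_i2 = 1/(19.0) − 1/(211.9) = 0.04791, so d_i2 = 20.87 cm; m₂ = −d_i2/d_o2 = -0.09850.
m = m₁·m₂ = (+4.567)(-0.09850) = -0.450.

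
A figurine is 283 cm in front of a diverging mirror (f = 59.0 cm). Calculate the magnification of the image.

m = +0.173

For a diverging mirror, f = -59.0 cm.
1/d_i = 1/f − 1/d_o = 1/(-59.00) − 1/(283) = -0.02048, so d_i = -48.82 cm.
m = −d_i/d_o = −(-48.82)/(283) = +0.173.
The image is virtual, upright and reduced, behind the mirror.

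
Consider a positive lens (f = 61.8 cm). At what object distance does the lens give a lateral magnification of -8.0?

m = −d_i/d_o ⇒ d_i = −m·d_o.
1/f = 1/d_o + 1/d_i = 1/d_o − 1/(m·d_o) = (1 − 1/m)/d_o, so d_o = f(1 − 1/m) = (61.80)(1 − 1/(-8.0)) = 69.5 cm.

69.5 cm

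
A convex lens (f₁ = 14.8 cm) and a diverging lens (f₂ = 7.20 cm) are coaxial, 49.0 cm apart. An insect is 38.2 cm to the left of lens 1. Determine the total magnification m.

Lens 1: 1/d_i1 = 1/(14.8) − 1/(38.2) = 0.04139, so d_i1 = 24.16 cm; m₁ = −d_i1/d_o1 = -0.6325.
d_o2 = 49.0 − (24.16) = 24.84 cm.
f₂ = −7.20 cm (diverging).
Lens 2: 1/d_i2 = 1/(-7.20) − 1/(24.84) = -0.1791, so d_i2 = -5.582 cm; m₂ = −d_i2/d_o2 = +0.2247.
m = m₁·m₂ = (-0.6325)(+0.2247) = -0.142.

m = -0.142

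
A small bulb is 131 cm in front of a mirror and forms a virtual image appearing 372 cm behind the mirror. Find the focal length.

Virtual image ⇒ d_i = −372 cm.
1/f = 1/d_o + 1/d_i = 1/(131) + 1/(-372) = 0.004945, so f = 202 cm.
Since f is positive, the mirror is concave.

f = 202 cm (concave)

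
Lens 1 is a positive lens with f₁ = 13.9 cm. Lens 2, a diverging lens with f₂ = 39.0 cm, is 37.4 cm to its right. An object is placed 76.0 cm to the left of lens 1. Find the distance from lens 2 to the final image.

13.4 cm

Lens 1: 1/d_i1 = 1/f₁ − 1/d_o1 = 1/(13.9) − 1/(76.0) = 0.05878, so d_i1 = 17.01 cm.
The intermediate image is 17.01 cm to the right of lens 1, which is 37.4 − (17.01) = 20.39 cm to the left of lens 2, so d_o2 = +20.39 cm.
Lens 2 is diverging, so f₂ = −39.0 cm.
Lens 2: 1/d_i2 = 1/f₂ − 1/d_o2 = 1/(-39.0) − 1/(20.39) = -0.07468, so d_i2 = -13.4 cm.
The final image is virtual, 13.4 cm to the left of lens 2 (overall magnification ≈ -0.15).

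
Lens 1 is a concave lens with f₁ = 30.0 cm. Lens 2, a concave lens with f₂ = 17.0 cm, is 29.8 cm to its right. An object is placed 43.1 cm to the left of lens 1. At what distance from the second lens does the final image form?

Lens 1 is diverging, so f₁ = −30.0 cm.
Lens 1: 1/d_i1 = 1/f₁ − 1/d_o1 = 1/(-30.0) − 1/(43.1) = -0.05654, so d_i1 = -17.69 cm.
The intermediate image is 17.69 cm to the left of lens 1 (virtual), which is 29.8 − (-17.69) = 47.49 cm to the left of lens 2, so d_o2 = +47.49 cm.
Lens 2 is diverging, so f₂ = −17.0 cm.
Lens 2: 1/d_i2 = 1/f₂ − 1/d_o2 = 1/(-17.0) − 1/(47.49) = -0.07988, so d_i2 = -12.5 cm.
The final image is virtual, 12.5 cm to the left of lens 2 (overall magnification ≈ 0.11).

12.5 cm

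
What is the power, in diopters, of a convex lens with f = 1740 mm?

f = 174 cm = 1.74 m.
P = 1/f = 1/(1.74 m) = +0.575 D.

P = +0.575 D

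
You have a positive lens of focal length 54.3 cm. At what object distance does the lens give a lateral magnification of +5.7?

44.8 cm

m = −d_i/d_o ⇒ d_i = −m·d_o.
1/f = 1/d_o + 1/d_i = 1/d_o − 1/(m·d_o) = (1 − 1/m)/d_o, so d_o = f(1 − 1/m) = (54.30)(1 − 1/(+5.7)) = 44.8 cm.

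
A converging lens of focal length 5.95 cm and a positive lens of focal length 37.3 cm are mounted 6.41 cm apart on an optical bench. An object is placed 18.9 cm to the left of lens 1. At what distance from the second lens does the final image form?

2.14 cm

Lens 1: 1/d_i1 = 1/f₁ − 1/d_o1 = 1/(5.95) − 1/(18.9) = 0.1152, so d_i1 = 8.684 cm.
The intermediate image is 8.684 cm to the right of lens 1, which lies 2.274 cm to the right of lens 2 — a virtual object — so d_o2 = −2.274 cm.
Lens 2: 1/d_i2 = 1/f₂ − 1/d_o2 = 1/(37.3) − 1/(-2.274) = 0.4666, so d_i2 = 2.14 cm.
The final image is real, 2.14 cm to the right of lens 2 (overall magnification ≈ -0.43).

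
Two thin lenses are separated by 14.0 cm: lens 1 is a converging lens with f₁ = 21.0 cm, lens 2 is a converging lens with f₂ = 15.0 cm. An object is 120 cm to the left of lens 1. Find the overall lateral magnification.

Lens 1: 1/d_i1 = 1/(21.0) − 1/(120) = 0.03929, so d_i1 = 25.45 cm; m₁ = −d_i1/d_o1 = -0.2121.
d_o2 = 14.0 − (25.45) = -11.45 cm (virtual object).
Lens 2: 1/d_i2 = 1/(15.0) − 1/(-11.45) = 0.1540, so d_i2 = 6.493 cm; m₂ = −d_i2/d_o2 = +0.5671.
m = m₁·m₂ = (-0.2121)(+0.5671) = -0.120.

m = -0.120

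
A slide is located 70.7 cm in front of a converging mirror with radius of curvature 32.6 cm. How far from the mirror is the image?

21.2 cm

f = R/2 = 32.6/2 = 16.30 cm.
Mirror equation: 1/d_i = 1/f − 1/d_o = 1/(16.30) − 1/(70.7) = 0.06135 − 0.01414 = 0.04721, so d_i = 21.2 cm.
The image is real, inverted and reduced, in front of the mirror.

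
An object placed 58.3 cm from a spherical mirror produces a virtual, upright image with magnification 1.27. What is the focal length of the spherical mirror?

m = −d_i/d_o ⇒ d_i = −m·d_o = −(+1.27)·(58.3) = -74.04 cm.
1/f = 1/d_o + 1/d_i = 1/(58.3) + 1/(-74.04) = 0.003646, so f = 274 cm.
Since f is positive, the spherical mirror is concave.

f = 274 cm (concave)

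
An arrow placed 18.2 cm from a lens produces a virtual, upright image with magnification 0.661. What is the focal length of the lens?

f = -35.5 cm (diverging)

m = −d_i/d_o ⇒ d_i = −m·d_o = −(+0.661)·(18.2) = -12.03 cm.
1/f = 1/d_o + 1/d_i = 1/(18.2) + 1/(-12.03) = -0.02818, so f = -35.5 cm.
Since f is negative, the lens is diverging.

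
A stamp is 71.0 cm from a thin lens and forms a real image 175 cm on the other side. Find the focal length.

f = 50.5 cm (converging)

Real image ⇒ d_i = +175 cm.
1/f = 1/d_o + 1/d_i = 1/(71.0) + 1/(175) = 0.01980, so f = 50.5 cm.
Since f is positive, the thin lens is converging.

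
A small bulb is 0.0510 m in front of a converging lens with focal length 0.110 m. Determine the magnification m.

m = +1.86

1/d_i = 1/f − 1/d_o = 1/(0.1100) − 1/(0.0510) = -10.52, so d_i = -0.09508 m.
m = −d_i/d_o = −(-0.09508)/(0.0510) = +1.86.
The image is virtual, upright and enlarged, on the same side as the object.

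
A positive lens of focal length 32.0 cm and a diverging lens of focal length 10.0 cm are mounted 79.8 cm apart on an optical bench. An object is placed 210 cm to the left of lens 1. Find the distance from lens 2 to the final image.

8.08 cm

Lens 1: 1/d_i1 = 1/f₁ − 1/d_o1 = 1/(32.0) − 1/(210) = 0.02649, so d_i1 = 37.75 cm.
The intermediate image is 37.75 cm to the right of lens 1, which is 79.8 − (37.75) = 42.05 cm to the left of lens 2, so d_o2 = +42.05 cm.
Lens 2 is diverging, so f₂ = −10.0 cm.
Lens 2: 1/d_i2 = 1/f₂ − 1/d_o2 = 1/(-10.0) − 1/(42.05) = -0.1238, so d_i2 = -8.08 cm.
The final image is virtual, 8.08 cm to the left of lens 2 (overall magnification ≈ -0.035).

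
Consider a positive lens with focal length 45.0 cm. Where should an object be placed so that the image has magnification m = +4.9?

m = −d_i/d_o ⇒ d_i = −m·d_o.
1/f = 1/d_o + 1/d_i = 1/d_o − 1/(m·d_o) = (1 − 1/m)/d_o, so d_o = f(1 − 1/m) = (45.00)(1 − 1/(+4.9)) = 35.8 cm.

35.8 cm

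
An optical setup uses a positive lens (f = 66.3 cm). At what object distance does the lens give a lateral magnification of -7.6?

m = −d_i/d_o ⇒ d_i = −m·d_o.
1/f = 1/d_o + 1/d_i = 1/d_o − 1/(m·d_o) = (1 − 1/m)/d_o, so d_o = f(1 − 1/m) = (66.30)(1 − 1/(-7.6)) = 75.0 cm.

75.0 cm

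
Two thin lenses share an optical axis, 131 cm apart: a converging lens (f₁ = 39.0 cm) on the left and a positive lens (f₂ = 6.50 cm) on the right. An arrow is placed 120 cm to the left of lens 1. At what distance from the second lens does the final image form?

7.13 cm

Lens 1: 1/d_i1 = 1/f₁ − 1/d_o1 = 1/(39.0) − 1/(120) = 0.01731, so d_i1 = 57.78 cm.
The intermediate image is 57.78 cm to the right of lens 1, which is 131 − (57.78) = 73.22 cm to the left of lens 2, so d_o2 = +73.22 cm.
Lens 2: 1/d_i2 = 1/f₂ − 1/d_o2 = 1/(6.50) − 1/(73.22) = 0.1402, so d_i2 = 7.13 cm.
The final image is real, 7.13 cm to the right of lens 2 (overall magnification ≈ 0.047).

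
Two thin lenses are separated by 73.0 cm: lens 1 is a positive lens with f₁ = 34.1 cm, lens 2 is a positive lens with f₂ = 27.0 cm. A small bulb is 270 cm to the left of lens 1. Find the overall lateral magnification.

m = +0.560

Lens 1: 1/d_i1 = 1/(34.1) − 1/(270) = 0.02562, so d_i1 = 39.03 cm; m₁ = −d_i1/d_o1 = -0.1446.
d_o2 = 73.0 − (39.03) = 33.97 cm.
Lens 2: 1/d_i2 = 1/(27.0) − 1/(33.97) = 0.007599, so d_i2 = 131.6 cm; m₂ = −d_i2/d_o2 = -3.874.
m = m₁·m₂ = (-0.1446)(-3.874) = +0.560.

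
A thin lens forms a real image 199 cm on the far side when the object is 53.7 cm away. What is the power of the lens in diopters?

d_i = +199 cm.
1/f = 1/d_o + 1/d_i = 1/(53.7) + 1/(199) = 0.02365 cm⁻¹.
f = 42.29 cm = 0.4229 m, so P = 1/f = +2.36 D.

P = +2.36 D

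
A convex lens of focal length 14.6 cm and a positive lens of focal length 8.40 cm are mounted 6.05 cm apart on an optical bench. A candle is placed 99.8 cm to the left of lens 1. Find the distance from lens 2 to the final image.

Lens 1: 1/d_i1 = 1/f₁ − 1/d_o1 = 1/(14.6) − 1/(99.8) = 0.05847, so d_i1 = 17.10 cm.
The intermediate image is 17.10 cm to the right of lens 1, which lies 11.05 cm to the right of lens 2 — a virtual object — so d_o2 = −11.05 cm.
Lens 2: 1/d_i2 = 1/f₂ − 1/d_o2 = 1/(8.40) − 1/(-11.05) = 0.2095, so d_i2 = 4.77 cm.
The final image is real, 4.77 cm to the right of lens 2 (overall magnification ≈ -0.074).

4.77 cm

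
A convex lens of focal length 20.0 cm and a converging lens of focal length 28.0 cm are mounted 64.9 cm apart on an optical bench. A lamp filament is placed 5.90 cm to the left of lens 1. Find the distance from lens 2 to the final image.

Lens 1: 1/d_i1 = 1/f₁ − 1/d_o1 = 1/(20.0) − 1/(5.90) = -0.1195, so d_i1 = -8.369 cm.
The intermediate image is 8.369 cm to the left of lens 1 (virtual), which is 64.9 − (-8.369) = 73.27 cm to the left of lens 2, so d_o2 = +73.27 cm.
Lens 2: 1/d_i2 = 1/f₂ − 1/d_o2 = 1/(28.0) − 1/(73.27) = 0.02207, so d_i2 = 45.3 cm.
The final image is real, 45.3 cm to the right of lens 2 (overall magnification ≈ -0.88).

45.3 cm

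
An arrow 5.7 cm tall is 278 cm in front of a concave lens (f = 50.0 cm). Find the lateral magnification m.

For a concave lens, f = -50.0 cm.
1/d_i = 1/f − 1/d_o = 1/(-50.00) − 1/(278) = -0.02360, so d_i = -42.38 cm.
m = −d_i/d_o = −(-42.38)/(278) = +0.152.
The image is virtual, upright and reduced, on the same side as the object.

m = +0.152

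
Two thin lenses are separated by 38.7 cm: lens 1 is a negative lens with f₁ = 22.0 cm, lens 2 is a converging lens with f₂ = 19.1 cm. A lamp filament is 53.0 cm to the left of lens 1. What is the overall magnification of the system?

m = -0.159

f₁ = −22.0 cm (diverging).
Lens 1: 1/d_i1 = 1/(-22.0) − 1/(53.0) = -0.06432, so d_i1 = -15.55 cm; m₁ = −d_i1/d_o1 = +0.2934.
d_o2 = 38.7 − (-15.55) = 54.25 cm.
Lens 2: 1/d_i2 = 1/(19.1) − 1/(54.25) = 0.03392, so d_i2 = 29.48 cm; m₂ = −d_i2/d_o2 = -0.5434.
m = m₁·m₂ = (+0.2934)(-0.5434) = -0.159.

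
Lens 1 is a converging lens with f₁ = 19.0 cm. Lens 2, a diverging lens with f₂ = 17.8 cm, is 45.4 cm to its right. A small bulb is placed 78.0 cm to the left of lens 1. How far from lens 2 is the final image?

Lens 1: 1/d_i1 = 1/f₁ − 1/d_o1 = 1/(19.0) − 1/(78.0) = 0.03981, so d_i1 = 25.12 cm.
The intermediate image is 25.12 cm to the right of lens 1, which is 45.4 − (25.12) = 20.28 cm to the left of lens 2, so d_o2 = +20.28 cm.
Lens 2 is diverging, so f₂ = −17.8 cm.
Lens 2: 1/d_i2 = 1/f₂ − 1/d_o2 = 1/(-17.8) − 1/(20.28) = -0.1055, so d_i2 = -9.48 cm.
The final image is virtual, 9.48 cm to the left of lens 2 (overall magnification ≈ -0.15).

9.48 cm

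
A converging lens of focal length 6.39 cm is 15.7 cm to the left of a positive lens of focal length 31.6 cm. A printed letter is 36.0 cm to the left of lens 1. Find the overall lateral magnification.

m = -0.288

Lens 1: 1/d_i1 = 1/(6.39) − 1/(36.0) = 0.1287, so d_i1 = 7.769 cm; m₁ = −d_i1/d_o1 = -0.2158.
d_o2 = 15.7 − (7.769) = 7.931 cm.
Lens 2: 1/d_i2 = 1/(31.6) − 1/(7.931) = -0.09444, so d_i2 = -10.59 cm; m₂ = −d_i2/d_o2 = +1.335.
m = m₁·m₂ = (-0.2158)(+1.335) = -0.288.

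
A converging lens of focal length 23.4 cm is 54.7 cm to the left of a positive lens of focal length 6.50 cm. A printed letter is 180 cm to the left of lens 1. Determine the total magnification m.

Lens 1: 1/d_i1 = 1/(23.4) − 1/(180) = 0.03718, so d_i1 = 26.90 cm; m₁ = −d_i1/d_o1 = -0.1494.
d_o2 = 54.7 − (26.90) = 27.80 cm.
Lens 2: 1/d_i2 = 1/(6.50) − 1/(27.80) = 0.1179, so d_i2 = 8.484 cm; m₂ = −d_i2/d_o2 = -0.3052.
m = m₁·m₂ = (-0.1494)(-0.3052) = +0.0456.

m = +0.0456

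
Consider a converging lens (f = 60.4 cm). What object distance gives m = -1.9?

m = −d_i/d_o ⇒ d_i = −m·d_o.
1/f = 1/d_o + 1/d_i = 1/d_o − 1/(m·d_o) = (1 − 1/m)/d_o, so d_o = f(1 − 1/m) = (60.40)(1 − 1/(-1.9)) = 92.2 cm.

92.2 cm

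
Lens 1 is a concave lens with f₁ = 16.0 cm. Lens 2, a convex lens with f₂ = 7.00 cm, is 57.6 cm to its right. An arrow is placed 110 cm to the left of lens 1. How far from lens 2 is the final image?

7.76 cm

Lens 1 is diverging, so f₁ = −16.0 cm.
Lens 1: 1/d_i1 = 1/f₁ − 1/d_o1 = 1/(-16.0) − 1/(110) = -0.07159, so d_i1 = -13.97 cm.
The intermediate image is 13.97 cm to the left of lens 1 (virtual), which is 57.6 − (-13.97) = 71.57 cm to the left of lens 2, so d_o2 = +71.57 cm.
Lens 2: 1/d_i2 = 1/f₂ − 1/d_o2 = 1/(7.00) − 1/(71.57) = 0.1289, so d_i2 = 7.76 cm.
The final image is real, 7.76 cm to the right of lens 2 (overall magnification ≈ -0.014).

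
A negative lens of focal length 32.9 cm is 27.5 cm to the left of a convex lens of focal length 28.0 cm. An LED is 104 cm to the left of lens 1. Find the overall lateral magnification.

f₁ = −32.9 cm (diverging).
Lens 1: 1/d_i1 = 1/(-32.9) − 1/(104) = -0.04001, so d_i1 = -24.99 cm; m₁ = −d_i1/d_o1 = +0.2403.
d_o2 = 27.5 − (-24.99) = 52.49 cm.
Lens 2: 1/d_i2 = 1/(28.0) − 1/(52.49) = 0.01666, so d_i2 = 60.01 cm; m₂ = −d_i2/d_o2 = -1.143.
m = m₁·m₂ = (+0.2403)(-1.143) = -0.275.

m = -0.275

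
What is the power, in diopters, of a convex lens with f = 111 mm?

P = +9.01 D

f = 11.1 cm = 0.111 m.
P = 1/f = 1/(0.111 m) = +9.01 D.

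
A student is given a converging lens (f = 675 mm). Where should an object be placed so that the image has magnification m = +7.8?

m = −d_i/d_o ⇒ d_i = −m·d_o.
1/f = 1/d_o + 1/d_i = 1/d_o − 1/(m·d_o) = (1 − 1/m)/d_o, so d_o = f(1 − 1/m) = (675.0)(1 − 1/(+7.8)) = 588 mm.

588 mm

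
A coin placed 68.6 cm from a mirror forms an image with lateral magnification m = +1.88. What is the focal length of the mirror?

m = −d_i/d_o ⇒ d_i = −m·d_o = −(+1.88)·(68.6) = -129.0 cm.
1/f = 1/d_o + 1/d_i = 1/(68.6) + 1/(-129.0) = 0.006825, so f = 147 cm.
Since f is positive, the mirror is concave.

f = 147 cm (concave)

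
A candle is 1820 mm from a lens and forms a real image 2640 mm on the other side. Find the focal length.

Real image ⇒ d_i = +2640 mm.
1/f = 1/d_o + 1/d_i = 1/(1820) + 1/(2640) = 0.0009282, so f = 1080 mm.
Since f is positive, the lens is converging.

f = 1080 mm (converging)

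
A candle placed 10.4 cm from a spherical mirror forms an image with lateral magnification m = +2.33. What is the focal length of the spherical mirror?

f = 18.2 cm (concave)

m = −d_i/d_o ⇒ d_i = −m·d_o = −(+2.33)·(10.4) = -24.23 cm.
1/f = 1/d_o + 1/d_i = 1/(10.4) + 1/(-24.23) = 0.05488, so f = 18.2 cm.
Since f is positive, the spherical mirror is concave.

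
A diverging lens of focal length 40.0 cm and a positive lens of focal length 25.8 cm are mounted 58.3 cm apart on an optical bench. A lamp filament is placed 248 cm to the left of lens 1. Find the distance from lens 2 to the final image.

35.7 cm

Lens 1 is diverging, so f₁ = −40.0 cm.
Lens 1: 1/d_i1 = 1/f₁ − 1/d_o1 = 1/(-40.0) − 1/(248) = -0.02903, so d_i1 = -34.44 cm.
The intermediate image is 34.44 cm to the left of lens 1 (virtual), which is 58.3 − (-34.44) = 92.74 cm to the left of lens 2, so d_o2 = +92.74 cm.
Lens 2: 1/d_i2 = 1/f₂ − 1/d_o2 = 1/(25.8) − 1/(92.74) = 0.02798, so d_i2 = 35.7 cm.
The final image is real, 35.7 cm to the right of lens 2 (overall magnification ≈ -0.054).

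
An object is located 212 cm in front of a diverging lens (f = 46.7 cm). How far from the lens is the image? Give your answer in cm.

38.3 cm

For a diverging lens, f = -46.7 cm.
Thin-lens equation: 1/s_i = 1/f − 1/s_o = 1/(-46.70) − 1/(212) = -0.02141 − 0.004717 = -0.02613, so s_i = -38.3 cm.
The image is virtual, upright and reduced, on the same side as the object.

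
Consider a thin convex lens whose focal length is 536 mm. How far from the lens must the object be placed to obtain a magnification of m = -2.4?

m = −d_i/d_o ⇒ d_i = −m·d_o.
1/f = 1/d_o + 1/d_i = 1/d_o − 1/(m·d_o) = (1 − 1/m)/d_o, so d_o = f(1 − 1/m) = (536.0)(1 − 1/(-2.4)) = 759 mm.

759 mm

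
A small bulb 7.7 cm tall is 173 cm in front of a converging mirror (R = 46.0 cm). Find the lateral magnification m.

f = R/2 = 46.0/2 = 23.00 cm.
1/d_i = 1/f − 1/d_o = 1/(23.00) − 1/(173) = 0.03770, so d_i = 26.53 cm.
m = −d_i/d_o = −(26.53)/(173) = -0.153.
The image is real, inverted and reduced, in front of the mirror.

m = -0.153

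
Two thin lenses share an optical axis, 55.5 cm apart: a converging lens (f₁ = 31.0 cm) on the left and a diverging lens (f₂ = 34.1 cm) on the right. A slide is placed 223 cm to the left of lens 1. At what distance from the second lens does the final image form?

Lens 1: 1/d_i1 = 1/f₁ − 1/d_o1 = 1/(31.0) − 1/(223) = 0.02777, so d_i1 = 36.01 cm.
The intermediate image is 36.01 cm to the right of lens 1, which is 55.5 − (36.01) = 19.49 cm to the left of lens 2, so d_o2 = +19.49 cm.
Lens 2 is diverging, so f₂ = −34.1 cm.
Lens 2: 1/d_i2 = 1/f₂ − 1/d_o2 = 1/(-34.1) − 1/(19.49) = -0.08063, so d_i2 = -12.4 cm.
The final image is virtual, 12.4 cm to the left of lens 2 (overall magnification ≈ -0.10).

12.4 cm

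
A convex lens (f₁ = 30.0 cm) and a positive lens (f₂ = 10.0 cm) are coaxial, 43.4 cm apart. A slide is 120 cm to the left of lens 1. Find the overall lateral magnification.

m = -0.505

Lens 1: 1/d_i1 = 1/(30.0) − 1/(120) = 0.02500, so d_i1 = 40.00 cm; m₁ = −d_i1/d_o1 = -0.3333.
d_o2 = 43.4 − (40.00) = 3.400 cm.
Lens 2: 1/d_i2 = 1/(10.0) − 1/(3.400) = -0.1941, so d_i2 = -5.152 cm; m₂ = −d_i2/d_o2 = +1.515.
m = m₁·m₂ = (-0.3333)(+1.515) = -0.505.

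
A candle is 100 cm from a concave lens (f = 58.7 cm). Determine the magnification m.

m = +0.370

For a concave lens, f = -58.7 cm.
1/d_i = 1/f − 1/d_o = 1/(-58.70) − 1/(100) = -0.02704, so d_i = -36.99 cm.
m = −d_i/d_o = −(-36.99)/(100) = +0.370.
The image is virtual, upright and reduced, on the same side as the object.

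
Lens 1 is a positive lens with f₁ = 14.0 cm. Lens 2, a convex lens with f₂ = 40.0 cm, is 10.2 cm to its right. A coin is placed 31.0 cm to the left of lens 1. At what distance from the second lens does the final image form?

11.1 cm

Lens 1: 1/d_i1 = 1/f₁ − 1/d_o1 = 1/(14.0) − 1/(31.0) = 0.03917, so d_i1 = 25.53 cm.
The intermediate image is 25.53 cm to the right of lens 1, which lies 15.33 cm to the right of lens 2 — a virtual object — so d_o2 = −15.33 cm.
Lens 2: 1/d_i2 = 1/f₂ − 1/d_o2 = 1/(40.0) − 1/(-15.33) = 0.09023, so d_i2 = 11.1 cm.
The final image is real, 11.1 cm to the right of lens 2 (overall magnification ≈ -0.60).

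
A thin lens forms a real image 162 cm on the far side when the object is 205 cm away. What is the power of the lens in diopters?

d_i = +162 cm.
1/f = 1/d_o + 1/d_i = 1/(205) + 1/(162) = 0.01105 cm⁻¹.
f = 90.49 cm = 0.9049 m, so P = 1/f = +1.11 D.

P = +1.11 D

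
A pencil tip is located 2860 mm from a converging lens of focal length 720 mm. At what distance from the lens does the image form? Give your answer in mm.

Lens equation: 1/d_i = 1/f − 1/d_o = 1/(720.0) − 1/(2860) = 0.001389 − 0.0003497 = 0.001039, so d_i = 962 mm.
The image is real, inverted and reduced, on the far side of the lens.

962 mm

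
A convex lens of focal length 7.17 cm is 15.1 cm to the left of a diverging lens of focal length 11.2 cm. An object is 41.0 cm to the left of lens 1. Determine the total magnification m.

m = -0.135

Lens 1: 1/d_i1 = 1/(7.17) − 1/(41.0) = 0.1151, so d_i1 = 8.690 cm; m₁ = −d_i1/d_o1 = -0.2120.
d_o2 = 15.1 − (8.690) = 6.410 cm.
f₂ = −11.2 cm (diverging).
Lens 2: 1/d_i2 = 1/(-11.2) − 1/(6.410) = -0.2453, so d_i2 = -4.077 cm; m₂ = −d_i2/d_o2 = +0.6360.
m = m₁·m₂ = (-0.2120)(+0.6360) = -0.135.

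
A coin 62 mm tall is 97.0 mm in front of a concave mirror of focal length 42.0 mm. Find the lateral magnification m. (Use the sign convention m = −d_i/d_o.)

1/d_i = 1/f − 1/d_o = 1/(42.00) − 1/(97.0) = 0.01350, so d_i = 74.07 mm.
m = −d_i/d_o = −(74.07)/(97.0) = -0.764.
The image is real, inverted and reduced, in front of the mirror.

m = -0.764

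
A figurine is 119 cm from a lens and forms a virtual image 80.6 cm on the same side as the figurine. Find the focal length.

f = -250 cm (diverging)

Virtual image ⇒ d_i = −80.6 cm.
1/f = 1/d_o + 1/d_i = 1/(119) + 1/(-80.6) = -0.004004, so f = -250 cm.
Since f is negative, the lens is diverging.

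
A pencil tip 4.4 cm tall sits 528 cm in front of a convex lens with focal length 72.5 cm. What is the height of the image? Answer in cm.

0.700 cm

1/d_i = 1/f − 1/d_o = 1/(72.50) − 1/(528) = 0.01190, so d_i = 84.04 cm.
m = −d_i/d_o = -0.1592.
|h_i| = |m|·h_o = 0.1592 × 4.4 = 0.700 cm. The image is real, inverted and reduced, on the far side of the lens.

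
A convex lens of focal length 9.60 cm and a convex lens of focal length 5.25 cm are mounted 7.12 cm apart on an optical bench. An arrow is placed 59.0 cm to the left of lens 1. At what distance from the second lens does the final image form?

2.38 cm

Lens 1: 1/d_i1 = 1/f₁ − 1/d_o1 = 1/(9.60) − 1/(59.0) = 0.08722, so d_i1 = 11.47 cm.
The intermediate image is 11.47 cm to the right of lens 1, which lies 4.350 cm to the right of lens 2 — a virtual object — so d_o2 = −4.350 cm.
Lens 2: 1/d_i2 = 1/f₂ − 1/d_o2 = 1/(5.25) − 1/(-4.350) = 0.4204, so d_i2 = 2.38 cm.
The final image is real, 2.38 cm to the right of lens 2 (overall magnification ≈ -0.11).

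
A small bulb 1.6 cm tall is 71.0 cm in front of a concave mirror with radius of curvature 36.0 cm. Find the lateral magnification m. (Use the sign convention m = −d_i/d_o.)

m = -0.340

f = R/2 = 36.0/2 = 18.00 cm.
1/d_i = 1/f − 1/d_o = 1/(18.00) − 1/(71.0) = 0.04147, so d_i = 24.11 cm.
m = −d_i/d_o = −(24.11)/(71.0) = -0.340.
The image is real, inverted and reduced, in front of the mirror.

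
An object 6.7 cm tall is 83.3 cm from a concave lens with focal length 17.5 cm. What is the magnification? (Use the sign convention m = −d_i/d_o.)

m = +0.174

For a concave lens, f = -17.5 cm.
1/d_i = 1/f − 1/d_o = 1/(-17.50) − 1/(83.3) = -0.06915, so d_i = -14.46 cm.
m = −d_i/d_o = −(-14.46)/(83.3) = +0.174.
The image is virtual, upright and reduced, on the same side as the object.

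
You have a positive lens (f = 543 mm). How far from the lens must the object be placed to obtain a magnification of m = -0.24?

m = −d_i/d_o ⇒ d_i = −m·d_o.
1/f = 1/d_o + 1/d_i = 1/d_o − 1/(m·d_o) = (1 − 1/m)/d_o, so d_o = f(1 − 1/m) = (543.0)(1 − 1/(-0.24)) = 2810 mm.

2810 mm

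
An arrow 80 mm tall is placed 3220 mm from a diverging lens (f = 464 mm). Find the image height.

For a diverging lens, f = -464 mm.
1/d_i = 1/f − 1/d_o = 1/(-464.0) − 1/(3220) = -0.002466, so d_i = -405.6 mm.
m = −d_i/d_o = +0.1260.
|h_i| = |m|·h_o = 0.1260 × 80 = 10.1 mm. The image is virtual, upright and reduced, on the same side as the object.

10.1 mm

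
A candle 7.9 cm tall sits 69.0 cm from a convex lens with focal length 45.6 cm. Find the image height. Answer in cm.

15.4 cm

1/d_i = 1/f − 1/d_o = 1/(45.60) − 1/(69.0) = 0.007437, so d_i = 134.5 cm.
m = −d_i/d_o = -1.949.
|h_i| = |m|·h_o = 1.949 × 7.9 = 15.4 cm. The image is real, inverted and enlarged, on the far side of the lens.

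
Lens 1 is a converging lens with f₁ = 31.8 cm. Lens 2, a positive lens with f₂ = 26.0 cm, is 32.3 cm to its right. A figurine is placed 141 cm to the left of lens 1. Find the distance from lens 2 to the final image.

Lens 1: 1/d_i1 = 1/f₁ − 1/d_o1 = 1/(31.8) − 1/(141) = 0.02435, so d_i1 = 41.06 cm.
The intermediate image is 41.06 cm to the right of lens 1, which lies 8.760 cm to the right of lens 2 — a virtual object — so d_o2 = −8.760 cm.
Lens 2: 1/d_i2 = 1/f₂ − 1/d_o2 = 1/(26.0) − 1/(-8.760) = 0.1526, so d_i2 = 6.55 cm.
The final image is real, 6.55 cm to the right of lens 2 (overall magnification ≈ -0.22).

6.55 cm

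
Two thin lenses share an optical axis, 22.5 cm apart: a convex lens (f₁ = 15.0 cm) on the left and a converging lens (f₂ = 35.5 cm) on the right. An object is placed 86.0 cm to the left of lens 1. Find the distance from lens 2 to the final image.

4.93 cm

Lens 1: 1/d_i1 = 1/f₁ − 1/d_o1 = 1/(15.0) − 1/(86.0) = 0.05504, so d_i1 = 18.17 cm.
The intermediate image is 18.17 cm to the right of lens 1, which is 22.5 − (18.17) = 4.330 cm to the left of lens 2, so d_o2 = +4.330 cm.
Lens 2: 1/d_i2 = 1/f₂ − 1/d_o2 = 1/(35.5) − 1/(4.330) = -0.2028, so d_i2 = -4.93 cm.
The final image is virtual, 4.93 cm to the left of lens 2 (overall magnification ≈ -0.24).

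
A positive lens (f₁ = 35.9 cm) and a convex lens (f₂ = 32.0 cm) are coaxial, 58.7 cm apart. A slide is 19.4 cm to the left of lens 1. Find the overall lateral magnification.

Lens 1: 1/d_i1 = 1/(35.9) − 1/(19.4) = -0.02369, so d_i1 = -42.21 cm; m₁ = −d_i1/d_o1 = +2.176.
d_o2 = 58.7 − (-42.21) = 100.9 cm.
Lens 2: 1/d_i2 = 1/(32.0) − 1/(100.9) = 0.02134, so d_i2 = 46.86 cm; m₂ = −d_i2/d_o2 = -0.4644.
m = m₁·m₂ = (+2.176)(-0.4644) = -1.01.

m = -1.01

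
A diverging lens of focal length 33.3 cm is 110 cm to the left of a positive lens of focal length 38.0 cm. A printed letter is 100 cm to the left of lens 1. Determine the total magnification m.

m = -0.0979

f₁ = −33.3 cm (diverging).
Lens 1: 1/d_i1 = 1/(-33.3) − 1/(100) = -0.04003, so d_i1 = -24.98 cm; m₁ = −d_i1/d_o1 = +0.2498.
d_o2 = 110 − (-24.98) = 135.0 cm.
Lens 2: 1/d_i2 = 1/(38.0) − 1/(135.0) = 0.01891, so d_i2 = 52.89 cm; m₂ = −d_i2/d_o2 = -0.3918.
m = m₁·m₂ = (+0.2498)(-0.3918) = -0.0979.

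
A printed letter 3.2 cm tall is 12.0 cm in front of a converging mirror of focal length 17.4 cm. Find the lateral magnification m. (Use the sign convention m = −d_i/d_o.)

m = +3.22

1/d_i = 1/f − 1/d_o = 1/(17.40) − 1/(12.0) = -0.02586, so d_i = -38.67 cm.
m = −d_i/d_o = −(-38.67)/(12.0) = +3.22.
The image is virtual, upright and enlarged, behind the mirror.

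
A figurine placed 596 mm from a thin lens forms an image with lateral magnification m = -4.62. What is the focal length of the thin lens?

f = 490 mm (converging)

m = −d_i/d_o ⇒ d_i = −m·d_o = −(-4.62)·(596) = 2754 mm.
1/f = 1/d_o + 1/d_i = 1/(596) + 1/(2754) = 0.002041, so f = 490 mm.
Since f is positive, the thin lens is converging.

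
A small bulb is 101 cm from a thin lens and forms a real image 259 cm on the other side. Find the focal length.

f = 72.7 cm (converging)

Real image ⇒ d_i = +259 cm.
1/f = 1/d_o + 1/d_i = 1/(101) + 1/(259) = 0.01376, so f = 72.7 cm.
Since f is positive, the thin lens is converging.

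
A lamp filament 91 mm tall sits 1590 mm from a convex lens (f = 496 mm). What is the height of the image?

1/d_i = 1/f − 1/d_o = 1/(496.0) − 1/(1590) = 0.001387, so d_i = 720.9 mm.
m = −d_i/d_o = -0.4534.
|h_i| = |m|·h_o = 0.4534 × 91 = 41.3 mm. The image is real, inverted and reduced, on the far side of the lens.

41.3 mm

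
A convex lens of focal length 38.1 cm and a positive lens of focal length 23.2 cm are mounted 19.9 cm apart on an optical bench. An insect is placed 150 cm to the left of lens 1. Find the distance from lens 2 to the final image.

Lens 1: 1/d_i1 = 1/f₁ − 1/d_o1 = 1/(38.1) − 1/(150) = 0.01958, so d_i1 = 51.07 cm.
The intermediate image is 51.07 cm to the right of lens 1, which lies 31.17 cm to the right of lens 2 — a virtual object — so d_o2 = −31.17 cm.
Lens 2: 1/d_i2 = 1/f₂ − 1/d_o2 = 1/(23.2) − 1/(-31.17) = 0.07519, so d_i2 = 13.3 cm.
The final image is real, 13.3 cm to the right of lens 2 (overall magnification ≈ -0.15).

13.3 cm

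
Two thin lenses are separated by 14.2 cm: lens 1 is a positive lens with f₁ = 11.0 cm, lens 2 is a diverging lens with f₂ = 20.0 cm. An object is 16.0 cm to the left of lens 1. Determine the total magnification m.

m = +44.0

Lens 1: 1/d_i1 = 1/(11.0) − 1/(16.0) = 0.02841, so d_i1 = 35.20 cm; m₁ = −d_i1/d_o1 = -2.200.
d_o2 = 14.2 − (35.20) = -21.00 cm (virtual object).
f₂ = −20.0 cm (diverging).
Lens 2: 1/d_i2 = 1/(-20.0) − 1/(-21.00) = -0.002381, so d_i2 = -420.0 cm; m₂ = −d_i2/d_o2 = -20.00.
m = m₁·m₂ = (-2.200)(-20.00) = +44.0.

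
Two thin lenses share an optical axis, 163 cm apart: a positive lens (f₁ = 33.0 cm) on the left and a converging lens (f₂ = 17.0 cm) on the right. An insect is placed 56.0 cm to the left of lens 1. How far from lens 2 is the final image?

21.4 cm

Lens 1: 1/d_i1 = 1/f₁ − 1/d_o1 = 1/(33.0) − 1/(56.0) = 0.01245, so d_i1 = 80.35 cm.
The intermediate image is 80.35 cm to the right of lens 1, which is 163 − (80.35) = 82.65 cm to the left of lens 2, so d_o2 = +82.65 cm.
Lens 2: 1/d_i2 = 1/f₂ − 1/d_o2 = 1/(17.0) − 1/(82.65) = 0.04672, so d_i2 = 21.4 cm.
The final image is real, 21.4 cm to the right of lens 2 (overall magnification ≈ 0.37).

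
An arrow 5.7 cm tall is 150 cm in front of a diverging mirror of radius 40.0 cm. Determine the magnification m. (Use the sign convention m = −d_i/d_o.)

f = R/2 = 40.0/2 = 20.00 cm; for a diverging mirror, f = -20.00 cm.
1/d_i = 1/f − 1/d_o = 1/(-20.00) − 1/(150) = -0.05667, so d_i = -17.65 cm.
m = −d_i/d_o = −(-17.65)/(150) = +0.118.
The image is virtual, upright and reduced, behind the mirror.

m = +0.118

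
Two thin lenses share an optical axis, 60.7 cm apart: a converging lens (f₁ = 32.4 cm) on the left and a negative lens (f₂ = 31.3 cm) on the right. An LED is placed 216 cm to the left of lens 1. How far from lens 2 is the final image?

13.1 cm

Lens 1: 1/d_i1 = 1/f₁ − 1/d_o1 = 1/(32.4) − 1/(216) = 0.02623, so d_i1 = 38.12 cm.
The intermediate image is 38.12 cm to the right of lens 1, which is 60.7 − (38.12) = 22.58 cm to the left of lens 2, so d_o2 = +22.58 cm.
Lens 2 is diverging, so f₂ = −31.3 cm.
Lens 2: 1/d_i2 = 1/f₂ − 1/d_o2 = 1/(-31.3) − 1/(22.58) = -0.07624, so d_i2 = -13.1 cm.
The final image is virtual, 13.1 cm to the left of lens 2 (overall magnification ≈ -0.10).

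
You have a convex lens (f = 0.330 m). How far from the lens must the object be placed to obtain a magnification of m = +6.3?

0.278 m

m = −d_i/d_o ⇒ d_i = −m·d_o.
1/f = 1/d_o + 1/d_i = 1/d_o − 1/(m·d_o) = (1 − 1/m)/d_o, so d_o = f(1 − 1/m) = (0.3300)(1 − 1/(+6.3)) = 0.278 m.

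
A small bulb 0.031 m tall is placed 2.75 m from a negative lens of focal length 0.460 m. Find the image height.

0.00444 m

For a negative lens, f = -0.460 m.
1/d_i = 1/f − 1/d_o = 1/(-0.4600) − 1/(2.75) = -2.538, so d_i = -0.3941 m.
m = −d_i/d_o = +0.1433.
|h_i| = |m|·h_o = 0.1433 × 0.031 = 0.00444 m. The image is virtual, upright and reduced, on the same side as the object.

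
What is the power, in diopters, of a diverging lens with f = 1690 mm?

P = -0.592 D

For a diverging lens, f = −1690 mm.
f = -169 cm = -1.69 m.
P = 1/f = 1/(-1.69 m) = -0.592 D.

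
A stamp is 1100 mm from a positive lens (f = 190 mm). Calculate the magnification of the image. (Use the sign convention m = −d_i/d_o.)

m = -0.209

1/d_i = 1/f − 1/d_o = 1/(190.0) − 1/(1100) = 0.004354, so d_i = 229.7 mm.
m = −d_i/d_o = −(229.7)/(1100) = -0.209.
The image is real, inverted and reduced, on the far side of the lens.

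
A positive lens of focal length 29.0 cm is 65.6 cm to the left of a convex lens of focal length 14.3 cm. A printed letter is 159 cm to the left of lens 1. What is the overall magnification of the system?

m = +0.202

Lens 1: 1/d_i1 = 1/(29.0) − 1/(159) = 0.02819, so d_i1 = 35.47 cm; m₁ = −d_i1/d_o1 = -0.2231.
d_o2 = 65.6 − (35.47) = 30.13 cm.
Lens 2: 1/d_i2 = 1/(14.3) − 1/(30.13) = 0.03674, so d_i2 = 27.22 cm; m₂ = −d_i2/d_o2 = -0.9033.
m = m₁·m₂ = (-0.2231)(-0.9033) = +0.202.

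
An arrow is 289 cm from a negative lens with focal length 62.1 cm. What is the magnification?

m = +0.177

For a negative lens, f = -62.1 cm.
1/d_i = 1/f − 1/d_o = 1/(-62.10) − 1/(289) = -0.01956, so d_i = -51.12 cm.
m = −d_i/d_o = −(-51.12)/(289) = +0.177.
The image is virtual, upright and reduced, on the same side as the object.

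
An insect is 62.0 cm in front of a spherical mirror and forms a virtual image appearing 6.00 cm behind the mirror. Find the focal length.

f = -6.64 cm (convex)

Virtual image ⇒ d_i = −6.00 cm.
1/f = 1/d_o + 1/d_i = 1/(62.0) + 1/(-6.00) = -0.1505, so f = -6.64 cm.
Since f is negative, the spherical mirror is convex.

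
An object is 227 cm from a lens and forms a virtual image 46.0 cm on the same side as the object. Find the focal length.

f = -57.7 cm (diverging)

Virtual image ⇒ d_i = −46.0 cm.
1/f = 1/d_o + 1/d_i = 1/(227) + 1/(-46.0) = -0.01733, so f = -57.7 cm.
Since f is negative, the lens is diverging.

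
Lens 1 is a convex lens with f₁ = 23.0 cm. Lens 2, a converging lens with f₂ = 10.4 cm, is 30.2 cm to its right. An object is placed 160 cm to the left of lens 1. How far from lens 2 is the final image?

4.92 cm

Lens 1: 1/d_i1 = 1/f₁ − 1/d_o1 = 1/(23.0) − 1/(160) = 0.03723, so d_i1 = 26.86 cm.
The intermediate image is 26.86 cm to the right of lens 1, which is 30.2 − (26.86) = 3.340 cm to the left of lens 2, so d_o2 = +3.340 cm.
Lens 2: 1/d_i2 = 1/f₂ − 1/d_o2 = 1/(10.4) − 1/(3.340) = -0.2032, so d_i2 = -4.92 cm.
The final image is virtual, 4.92 cm to the left of lens 2 (overall magnification ≈ -0.25).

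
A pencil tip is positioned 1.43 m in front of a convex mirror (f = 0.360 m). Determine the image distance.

0.288 m

For a convex mirror, f = -0.360 m.
Mirror equation: 1/d_i = 1/f − 1/d_o = 1/(-0.3600) − 1/(1.43) = -2.778 − 0.6993 = -3.477, so d_i = -0.288 m.
The image is virtual, upright and reduced, behind the mirror.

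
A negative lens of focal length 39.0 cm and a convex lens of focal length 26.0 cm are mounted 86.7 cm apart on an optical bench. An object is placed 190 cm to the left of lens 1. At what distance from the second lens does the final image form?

33.3 cm

Lens 1 is diverging, so f₁ = −39.0 cm.
Lens 1: 1/d_i1 = 1/f₁ − 1/d_o1 = 1/(-39.0) − 1/(190) = -0.03090, so d_i1 = -32.36 cm.
The intermediate image is 32.36 cm to the left of lens 1 (virtual), which is 86.7 − (-32.36) = 119.1 cm to the left of lens 2, so d_o2 = +119.1 cm.
Lens 2: 1/d_i2 = 1/f₂ − 1/d_o2 = 1/(26.0) − 1/(119.1) = 0.03007, so d_i2 = 33.3 cm.
The final image is real, 33.3 cm to the right of lens 2 (overall magnification ≈ -0.048).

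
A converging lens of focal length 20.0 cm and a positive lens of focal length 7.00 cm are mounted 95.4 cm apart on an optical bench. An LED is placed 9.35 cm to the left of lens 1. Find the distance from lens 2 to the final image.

Lens 1: 1/d_i1 = 1/f₁ − 1/d_o1 = 1/(20.0) − 1/(9.35) = -0.05695, so d_i1 = -17.56 cm.
The intermediate image is 17.56 cm to the left of lens 1 (virtual), which is 95.4 − (-17.56) = 113.0 cm to the left of lens 2, so d_o2 = +113.0 cm.
Lens 2: 1/d_i2 = 1/f₂ − 1/d_o2 = 1/(7.00) − 1/(113.0) = 0.1340, so d_i2 = 7.46 cm.
The final image is real, 7.46 cm to the right of lens 2 (overall magnification ≈ -0.12).

7.46 cm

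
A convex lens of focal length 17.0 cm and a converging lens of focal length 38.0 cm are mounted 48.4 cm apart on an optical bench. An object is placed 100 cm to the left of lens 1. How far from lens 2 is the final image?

Lens 1: 1/d_i1 = 1/f₁ − 1/d_o1 = 1/(17.0) − 1/(100) = 0.04882, so d_i1 = 20.48 cm.
The intermediate image is 20.48 cm to the right of lens 1, which is 48.4 − (20.48) = 27.92 cm to the left of lens 2, so d_o2 = +27.92 cm.
Lens 2: 1/d_i2 = 1/f₂ − 1/d_o2 = 1/(38.0) − 1/(27.92) = -0.009501, so d_i2 = -105 cm.
The final image is virtual, 105 cm to the left of lens 2 (overall magnification ≈ -0.77).

105 cm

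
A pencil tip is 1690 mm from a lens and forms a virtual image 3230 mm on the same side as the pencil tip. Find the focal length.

f = 3540 mm (converging)

Virtual image ⇒ d_i = −3230 mm.
1/f = 1/d_o + 1/d_i = 1/(1690) + 1/(-3230) = 0.0002821, so f = 3540 mm.
Since f is positive, the lens is converging.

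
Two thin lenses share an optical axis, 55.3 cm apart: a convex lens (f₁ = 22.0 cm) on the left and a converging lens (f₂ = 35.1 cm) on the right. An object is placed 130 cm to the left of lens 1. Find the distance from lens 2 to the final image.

Lens 1: 1/d_i1 = 1/f₁ − 1/d_o1 = 1/(22.0) − 1/(130) = 0.03776, so d_i1 = 26.48 cm.
The intermediate image is 26.48 cm to the right of lens 1, which is 55.3 − (26.48) = 28.82 cm to the left of lens 2, so d_o2 = +28.82 cm.
Lens 2: 1/d_i2 = 1/f₂ − 1/d_o2 = 1/(35.1) − 1/(28.82) = -0.006208, so d_i2 = -161 cm.
The final image is virtual, 161 cm to the left of lens 2 (overall magnification ≈ -1.1).

161 cm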